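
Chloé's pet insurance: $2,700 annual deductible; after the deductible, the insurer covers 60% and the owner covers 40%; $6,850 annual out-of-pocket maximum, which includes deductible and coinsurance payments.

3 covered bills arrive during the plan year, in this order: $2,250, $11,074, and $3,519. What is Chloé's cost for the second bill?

$4,600

#1 ($2,250): fully absorbed by the deductible. Owner owes $2,250 (running OOP $2,250).
#2 ($11,074): $450 finishes the deductible; $10,624 goes to coinsurance; owner's 40% is $4,249.60. Deductible plus coinsurance: $450 + $4,249.60 = $4,699.60. That would push OOP to $6,949.60, over the $6,850 cap, so owner pays $6,850 − $2,250 = $4,600.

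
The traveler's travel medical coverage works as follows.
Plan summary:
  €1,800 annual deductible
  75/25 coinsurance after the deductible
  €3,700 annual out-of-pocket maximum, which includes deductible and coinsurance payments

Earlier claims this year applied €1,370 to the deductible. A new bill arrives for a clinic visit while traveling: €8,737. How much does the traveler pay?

Deductible still to meet: €1,800 − €1,370 = €430.
After the €430 deductible portion, €8,737 − €430 = €8,307 is subject to coinsurance.
25% of €8,307 = €2,076.75 falls to the traveler.
That puts the traveler's cost at €430 + €2,076.75 = €2,506.75 before any cap.
That would bring total out-of-pocket to €3,876.75, past the €3,700 cap. The traveler is capped at €3,700 − €1,370 = €2,330 on this claim.

€2,330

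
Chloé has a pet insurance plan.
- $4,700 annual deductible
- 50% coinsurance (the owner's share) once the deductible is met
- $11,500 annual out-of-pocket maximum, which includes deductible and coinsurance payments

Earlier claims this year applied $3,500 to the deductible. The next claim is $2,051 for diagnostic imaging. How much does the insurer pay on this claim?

Deductible still to meet: $4,700 − $3,500 = $1,200.
The remaining $851 (= $2,051 − $1,200) moves to coinsurance.
50% of $851 = $425.50 falls to the owner.
Owner responsibility before any cap: $1,200 + $425.50 = $1,625.50.
Year-to-date out-of-pocket becomes $3,500 + $1,625.50 = $5,125.50, still under the $11,500 maximum, so no cap applies.
The insurer covers the remainder: $2,051 − $1,625.50 = $425.50.

$425.50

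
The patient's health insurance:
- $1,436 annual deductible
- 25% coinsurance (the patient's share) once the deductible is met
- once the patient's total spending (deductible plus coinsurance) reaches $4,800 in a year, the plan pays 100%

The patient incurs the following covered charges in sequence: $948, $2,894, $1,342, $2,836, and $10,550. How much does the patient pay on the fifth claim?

$1,718

Claim 1 ($948): entire amount goes to the deductible. Cost to patient: $948. OOP to date $948.
Claim 2 ($2,894): deductible takes $488, $2,406 remains; 25% of $2,406 = $601.50. Patient owes $1,089.50 (running OOP $2,037.50).
Claim 3 ($1,342): deductible already satisfied, so patient's share is 25% × $1,342 = $335.50. Patient owes $335.50 (running OOP $2,373).
Claim 4 ($2,836): deductible already satisfied, so patient's share is 25% × $2,836 = $709. Patient pays $709; OOP now $3,082.
Claim 5 ($10,550): deductible met; 25% of $10,550 = $2,637.50. Adding that to $3,082 gives $5,719.50, past the $4,800 cap; patient pays only $4,800 − $3,082 = $1,718.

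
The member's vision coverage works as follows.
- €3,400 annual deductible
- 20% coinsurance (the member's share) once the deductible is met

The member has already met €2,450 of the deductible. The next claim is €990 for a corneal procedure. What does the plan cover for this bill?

€2,450 of the €3,400 deductible is already met, leaving €950.
The remaining €40 (= €990 − €950) moves to coinsurance.
20% of €40 = €8 falls to the member.
That puts the member's cost at €950 + €8 = €958.
Insurer pays the balance: €990 − €958 = €32.

€32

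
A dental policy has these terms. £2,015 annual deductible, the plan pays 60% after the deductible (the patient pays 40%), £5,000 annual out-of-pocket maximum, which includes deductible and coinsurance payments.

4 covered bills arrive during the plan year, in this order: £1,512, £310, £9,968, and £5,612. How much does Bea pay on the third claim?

#1 (£1,512): entire amount goes to the deductible. Patient pays £1,512; OOP now £1,512.
#2 (£310): entire amount goes to the deductible. Patient pays £310; OOP now £1,822.
#3 (£9,968): £193 finishes the deductible; £9,775 goes to coinsurance; 40% of £9,775 = £3,910. Together that's £193 + £3,910 = £4,103. That would push OOP to £5,925, over the £5,000 cap, so patient pays £5,000 − £1,822 = £3,178.

£3,178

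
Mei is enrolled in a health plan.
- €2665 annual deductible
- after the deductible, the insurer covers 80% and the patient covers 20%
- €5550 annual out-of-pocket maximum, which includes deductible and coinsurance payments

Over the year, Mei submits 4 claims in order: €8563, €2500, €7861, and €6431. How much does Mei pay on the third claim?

Bill 1, €8563: deductible takes €2665, €5898 remains; coinsurance €5898 × 20% = €1179.60. Patient owes €3844.60 (running OOP €3844.60).
Bill 2, €2500: deductible already satisfied, so patient's share is 20% × €2500 = €500. Patient owes €500 (running OOP €4344.60).
Bill 3, €7861: deductible already satisfied, so patient's share is 20% × €7861 = €1572.20. That would push OOP to €5916.80, over the €5550 cap, so patient pays €5550 − €4344.60 = €1205.40.

€1205.40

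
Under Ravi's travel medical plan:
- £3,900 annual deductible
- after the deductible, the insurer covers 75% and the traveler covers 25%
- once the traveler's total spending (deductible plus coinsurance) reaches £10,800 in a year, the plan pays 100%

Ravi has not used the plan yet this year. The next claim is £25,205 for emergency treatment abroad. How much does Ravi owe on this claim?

£9,226.25

The full £3,900 deductible is still open; £3,900 of this bill applies to it.
The remaining £21,305 (= £25,205 − £3,900) moves to coinsurance.
Coinsurance: £21,305 × 25% = £5,326.25.
Traveler responsibility before any cap: £3,900 + £5,326.25 = £9,226.25.
Total out-of-pocket so far would be £0 + £9,226.25 = £9,226.25, below the £10,800 cap — no reduction.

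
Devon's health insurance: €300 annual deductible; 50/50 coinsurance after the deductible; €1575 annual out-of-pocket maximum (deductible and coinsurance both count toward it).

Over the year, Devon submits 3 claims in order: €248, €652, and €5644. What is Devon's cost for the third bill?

€975

Claim 1 (€248): entire amount goes to the deductible. Patient pays €248; OOP now €248.
Claim 2 (€652): deductible takes €52, €600 remains; patient's 50% is €300. Cost to patient: €352. OOP to date €600.
Claim 3 (€5644): deductible already satisfied, so patient's share is 50% × €5644 = €2822. That would push OOP to €3422, over the €1575 cap, so patient pays €1575 − €600 = €975.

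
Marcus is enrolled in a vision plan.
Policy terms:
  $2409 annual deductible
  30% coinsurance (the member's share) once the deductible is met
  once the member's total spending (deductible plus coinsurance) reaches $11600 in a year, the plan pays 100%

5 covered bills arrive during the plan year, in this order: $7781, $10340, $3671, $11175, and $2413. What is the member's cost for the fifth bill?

$23.60

Bill 1, $7781: $2409 to deductible, leaving $5372; 30% of $5372 = $1611.60. Cost to member: $4020.60. OOP to date $4020.60.
Bill 2, $10340: deductible met; 30% of $10340 = $3102. Member owes $3102 (running OOP $7122.60).
Bill 3, $3671: 30% coinsurance on $3671 = $1101.30. Cost to member: $1101.30. OOP to date $8223.90.
Bill 4, $11175: deductible met; 30% of $11175 = $3352.50. Member pays $3352.50; OOP now $11576.40.
Bill 5, $2413: deductible met; 30% of $2413 = $723.90. Adding that to $11576.40 gives $12300.30, past the $11600 cap; member pays only $11600 − $11576.40 = $23.60.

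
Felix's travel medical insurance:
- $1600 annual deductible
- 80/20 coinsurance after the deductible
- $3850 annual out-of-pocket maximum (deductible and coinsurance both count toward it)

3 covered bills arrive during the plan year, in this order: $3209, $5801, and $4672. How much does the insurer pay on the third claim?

Claim 1 ($3209): $1600 to deductible, leaving $1609; traveler's 20% is $321.80. Cost to traveler: $1921.80. OOP to date $1921.80. Plan pays $3209 − $1921.80 = $1287.20.
Claim 2 ($5801): deductible met; 20% of $5801 = $1160.20. Cost to traveler: $1160.20. OOP to date $3082. Insurer: $5801 − $1160.20 = $4640.80.
Claim 3 ($4672): deductible met; 20% of $4672 = $934.40. Adding that to $3082 gives $4016.40, past the $3850 cap; traveler pays only $3850 − $3082 = $768. Insurer: $4672 − $768 = $3904.

$3904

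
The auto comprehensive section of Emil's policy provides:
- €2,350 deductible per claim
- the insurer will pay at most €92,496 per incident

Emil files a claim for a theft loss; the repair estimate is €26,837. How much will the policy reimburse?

Less the €2,350 deductible: €26,837 − €2,350 = €24,487.
€24,487 ≤ €92,496, so the limit doesn't bind; insurer pays €24,487.

€24,487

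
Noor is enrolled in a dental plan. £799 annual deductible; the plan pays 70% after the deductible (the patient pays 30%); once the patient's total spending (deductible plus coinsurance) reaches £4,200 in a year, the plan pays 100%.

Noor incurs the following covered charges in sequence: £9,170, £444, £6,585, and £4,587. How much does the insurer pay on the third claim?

£5,828.50

Claim 1 — £9,170: £799 to deductible, leaving £8,371; coinsurance £8,371 × 30% = £2,511.30. Patient owes £3,310.30 (running OOP £3,310.30). Plan pays £9,170 − £3,310.30 = £5,859.70.
Claim 2 — £444: deductible already satisfied, so patient's share is 30% × £444 = £133.20. Patient owes £133.20 (running OOP £3,443.50). Plan pays £444 − £133.20 = £310.80.
Claim 3 — £6,585: deductible already satisfied, so patient's share is 30% × £6,585 = £1,975.50. That would push OOP to £5,419, over the £4,200 cap, so patient pays £4,200 − £3,443.50 = £756.50. Plan pays £6,585 − £756.50 = £5,828.50.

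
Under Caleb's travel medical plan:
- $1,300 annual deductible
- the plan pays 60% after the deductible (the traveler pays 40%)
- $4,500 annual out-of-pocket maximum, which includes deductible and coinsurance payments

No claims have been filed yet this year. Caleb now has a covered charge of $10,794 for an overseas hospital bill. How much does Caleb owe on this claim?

$4,500

Nothing has been paid toward the $1,300 deductible, so the first $1,300 of this charge is applied there.
That leaves $10,794 − $1,300 = $9,494 for coinsurance.
40% of $9,494 = $3,797.60 falls to the traveler.
So the traveler owes $1,300 + $3,797.60 = $5,097.60 before any cap.
That would bring total out-of-pocket to $5,097.60, past the $4,500 cap. The traveler is capped at $4,500 − $0 = $4,500 on this claim.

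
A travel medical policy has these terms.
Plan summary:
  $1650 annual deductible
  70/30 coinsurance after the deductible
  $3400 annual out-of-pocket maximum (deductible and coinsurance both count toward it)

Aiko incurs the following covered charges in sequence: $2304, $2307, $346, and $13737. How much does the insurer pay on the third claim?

Claim 1 ($2304): $1650 finishes the deductible; $654 goes to coinsurance; 30% of $654 = $196.20. Traveler owes $1846.20 (running OOP $1846.20). Plan pays $2304 − $1846.20 = $457.80.
Claim 2 ($2307): 30% coinsurance on $2307 = $692.10. Traveler pays $692.10; OOP now $2538.30. Insurer: $2307 − $692.10 = $1614.90.
Claim 3 ($346): deductible met; 30% of $346 = $103.80. Traveler pays $103.80; OOP now $2642.10. Plan pays $346 − $103.80 = $242.20.

$242.20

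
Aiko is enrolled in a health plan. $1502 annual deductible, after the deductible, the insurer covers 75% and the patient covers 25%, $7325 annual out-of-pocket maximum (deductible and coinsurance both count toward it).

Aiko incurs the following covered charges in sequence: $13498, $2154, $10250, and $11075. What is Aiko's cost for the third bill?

Bill 1, $13498: deductible takes $1502, $11996 remains; coinsurance $11996 × 25% = $2999. Patient owes $4501 (running OOP $4501).
Bill 2, $2154: 25% coinsurance on $2154 = $538.50. Patient pays $538.50; OOP now $5039.50.
Bill 3, $10250: deductible met; 25% of $10250 = $2562.50. Adding that to $5039.50 gives $7602, past the $7325 cap; patient pays only $7325 − $5039.50 = $2285.50.

$2285.50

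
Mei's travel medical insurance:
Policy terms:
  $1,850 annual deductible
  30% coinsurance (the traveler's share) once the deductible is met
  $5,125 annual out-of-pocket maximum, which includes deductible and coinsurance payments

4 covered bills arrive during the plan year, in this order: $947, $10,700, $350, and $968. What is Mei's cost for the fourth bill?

#1 ($947): all of it applies to the deductible. Traveler owes $947 (running OOP $947).
#2 ($10,700): deductible takes $903, $9,797 remains; coinsurance $9,797 × 30% = $2,939.10. Cost to traveler: $3,842.10. OOP to date $4,789.10.
#3 ($350): deductible already satisfied, so traveler's share is 30% × $350 = $105. Traveler pays $105; OOP now $4,894.10.
#4 ($968): deductible met; 30% of $968 = $290.40. That would push OOP to $5,184.50, over the $5,125 cap, so traveler pays $5,125 − $4,894.10 = $230.90.

$230.90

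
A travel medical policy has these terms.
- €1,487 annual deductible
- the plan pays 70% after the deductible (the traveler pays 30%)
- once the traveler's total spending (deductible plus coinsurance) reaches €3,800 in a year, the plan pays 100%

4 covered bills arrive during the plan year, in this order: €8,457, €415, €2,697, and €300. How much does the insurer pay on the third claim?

€2,599.50

Bill 1, €8,457: deductible takes €1,487, €6,970 remains; coinsurance €6,970 × 30% = €2,091. Traveler owes €3,578 (running OOP €3,578). Insurer: €8,457 − €3,578 = €4,879.
Bill 2, €415: 30% coinsurance on €415 = €124.50. Traveler owes €124.50 (running OOP €3,702.50). Insurer: €415 − €124.50 = €290.50.
Bill 3, €2,697: deductible met; 30% of €2,697 = €809.10. Adding that to €3,702.50 gives €4,511.60, past the €3,800 cap; traveler pays only €3,800 − €3,702.50 = €97.50. Plan pays €2,697 − €97.50 = €2,599.50.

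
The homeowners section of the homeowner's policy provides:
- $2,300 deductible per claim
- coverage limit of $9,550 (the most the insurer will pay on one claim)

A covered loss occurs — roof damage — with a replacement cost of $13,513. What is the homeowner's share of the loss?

Subtract the deductible: $13,513 − $2,300 = $11,213.
$11,213 exceeds the $9,550 limit, so the insurer pays the limit: $9,550.
The homeowner bears the rest of the original loss: $13,513 − $9,550 = $3,963.

$3,963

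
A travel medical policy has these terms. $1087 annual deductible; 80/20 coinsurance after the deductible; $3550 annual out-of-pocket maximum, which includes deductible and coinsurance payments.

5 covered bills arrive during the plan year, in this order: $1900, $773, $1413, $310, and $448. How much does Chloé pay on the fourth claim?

$62

Bill 1, $1900: deductible takes $1087, $813 remains; coinsurance $813 × 20% = $162.60. Cost to traveler: $1249.60. OOP to date $1249.60.
Bill 2, $773: 20% coinsurance on $773 = $154.60. Cost to traveler: $154.60. OOP to date $1404.20.
Bill 3, $1413: deductible met; 20% of $1413 = $282.60. Cost to traveler: $282.60. OOP to date $1686.80.
Bill 4, $310: deductible already satisfied, so traveler's share is 20% × $310 = $62. Cost to traveler: $62. OOP to date $1748.80.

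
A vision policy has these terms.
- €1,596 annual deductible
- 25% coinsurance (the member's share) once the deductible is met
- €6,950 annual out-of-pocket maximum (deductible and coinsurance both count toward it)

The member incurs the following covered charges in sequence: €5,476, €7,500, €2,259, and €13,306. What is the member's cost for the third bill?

Claim 1 — €5,476: €1,596 finishes the deductible; €3,880 goes to coinsurance; coinsurance €3,880 × 25% = €970. Member owes €2,566 (running OOP €2,566).
Claim 2 — €7,500: deductible already satisfied, so member's share is 25% × €7,500 = €1,875. Cost to member: €1,875. OOP to date €4,441.
Claim 3 — €2,259: 25% coinsurance on €2,259 = €564.75. Member owes €564.75 (running OOP €5,005.75).

€564.75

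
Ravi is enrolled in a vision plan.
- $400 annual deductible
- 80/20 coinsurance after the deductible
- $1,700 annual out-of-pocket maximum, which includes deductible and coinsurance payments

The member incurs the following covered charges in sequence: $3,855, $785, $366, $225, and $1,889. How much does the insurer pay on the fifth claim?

$1,555.20

#1 ($3,855): deductible takes $400, $3,455 remains; coinsurance $3,455 × 20% = $691. Member pays $1,091; OOP now $1,091. Insurer: $3,855 − $1,091 = $2,764.
#2 ($785): 20% coinsurance on $785 = $157. Member owes $157 (running OOP $1,248). Insurer: $785 − $157 = $628.
#3 ($366): deductible met; 20% of $366 = $73.20. Cost to member: $73.20. OOP to date $1,321.20. Plan pays $366 − $73.20 = $292.80.
#4 ($225): 20% coinsurance on $225 = $45. Cost to member: $45. OOP to date $1,366.20. Plan pays $225 − $45 = $180.
#5 ($1,889): deductible already satisfied, so member's share is 20% × $1,889 = $377.80. Adding that to $1,366.20 gives $1,744, past the $1,700 cap; member pays only $1,700 − $1,366.20 = $333.80. Insurer: $1,889 − $333.80 = $1,555.20.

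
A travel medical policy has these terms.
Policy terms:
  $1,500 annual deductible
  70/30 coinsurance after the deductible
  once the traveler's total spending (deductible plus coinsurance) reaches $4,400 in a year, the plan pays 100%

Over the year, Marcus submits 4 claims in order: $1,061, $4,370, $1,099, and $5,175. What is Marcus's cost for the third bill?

$329.70

Claim 1 — $1,061: all of it applies to the deductible. Traveler pays $1,061; OOP now $1,061.
Claim 2 — $4,370: deductible takes $439, $3,931 remains; coinsurance $3,931 × 30% = $1,179.30. Cost to traveler: $1,618.30. OOP to date $2,679.30.
Claim 3 — $1,099: deductible met; 30% of $1,099 = $329.70. Traveler pays $329.70; OOP now $3,009.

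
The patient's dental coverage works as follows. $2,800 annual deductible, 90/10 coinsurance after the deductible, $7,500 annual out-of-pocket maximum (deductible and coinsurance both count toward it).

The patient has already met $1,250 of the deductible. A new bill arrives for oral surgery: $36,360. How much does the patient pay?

$1,250 of the $2,800 deductible is already met, leaving $1,550.
The remaining $34,810 (= $36,360 − $1,550) moves to coinsurance.
10% of $34,810 = $3,481 falls to the patient.
That puts the patient's cost at $1,550 + $3,481 = $5,031 before any cap.
Year-to-date out-of-pocket becomes $1,250 + $5,031 = $6,281, still under the $7,500 maximum, so no cap applies.

$5,031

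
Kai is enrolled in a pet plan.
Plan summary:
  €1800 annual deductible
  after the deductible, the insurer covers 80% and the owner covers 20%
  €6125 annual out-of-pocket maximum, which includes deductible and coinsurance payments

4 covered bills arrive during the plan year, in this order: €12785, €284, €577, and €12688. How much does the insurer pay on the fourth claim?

Claim 1 — €12785: €1800 to deductible, leaving €10985; 20% of €10985 = €2197. Owner owes €3997 (running OOP €3997). Insurer: €12785 − €3997 = €8788.
Claim 2 — €284: 20% coinsurance on €284 = €56.80. Cost to owner: €56.80. OOP to date €4053.80. Insurer: €284 − €56.80 = €227.20.
Claim 3 — €577: deductible already satisfied, so owner's share is 20% × €577 = €115.40. Owner owes €115.40 (running OOP €4169.20). Insurer: €577 − €115.40 = €461.60.
Claim 4 — €12688: deductible already satisfied, so owner's share is 20% × €12688 = €2537.60. Adding that to €4169.20 gives €6706.80, past the €6125 cap; owner pays only €6125 − €4169.20 = €1955.80. Plan pays €12688 − €1955.80 = €10732.20.

€10732.20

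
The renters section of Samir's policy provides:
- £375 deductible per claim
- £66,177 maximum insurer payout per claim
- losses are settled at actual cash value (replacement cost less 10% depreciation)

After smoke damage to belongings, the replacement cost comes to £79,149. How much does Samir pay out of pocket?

Actual cash value after 10% depreciation: £79,149 × 90% = £71,234.10.
Less the £375 deductible: £71,234.10 − £375 = £70,859.10.
£70,859.10 exceeds the £66,177 limit, so the insurer pays the limit: £66,177.
Out of pocket: £79,149 − £66,177 = £12,972.

£12,972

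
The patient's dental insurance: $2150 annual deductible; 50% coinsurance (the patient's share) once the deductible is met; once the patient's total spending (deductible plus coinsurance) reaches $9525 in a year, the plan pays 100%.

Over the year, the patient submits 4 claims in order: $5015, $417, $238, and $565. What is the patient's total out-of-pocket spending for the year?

#1 ($5015): $2150 finishes the deductible; $2865 goes to coinsurance; coinsurance $2865 × 50% = $1432.50. Patient pays $3582.50; OOP now $3582.50.
#2 ($417): deductible met; 50% of $417 = $208.50. Patient pays $208.50; OOP now $3791.
#3 ($238): deductible already satisfied, so patient's share is 50% × $238 = $119. Patient owes $119 (running OOP $3910).
#4 ($565): 50% coinsurance on $565 = $282.50. Cost to patient: $282.50. OOP to date $4192.50.
Summing the patient's payments: $3582.50 + $208.50 + $119 + $282.50 = $4192.50.

$4192.50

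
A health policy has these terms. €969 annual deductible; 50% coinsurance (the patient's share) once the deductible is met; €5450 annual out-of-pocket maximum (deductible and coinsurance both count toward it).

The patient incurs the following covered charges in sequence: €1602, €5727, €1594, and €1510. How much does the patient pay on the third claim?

€797

Claim 1 — €1602: €969 finishes the deductible; €633 goes to coinsurance; patient's 50% is €316.50. Cost to patient: €1285.50. OOP to date €1285.50.
Claim 2 — €5727: deductible met; 50% of €5727 = €2863.50. Patient pays €2863.50; OOP now €4149.
Claim 3 — €1594: deductible met; 50% of €1594 = €797. Cost to patient: €797. OOP to date €4946.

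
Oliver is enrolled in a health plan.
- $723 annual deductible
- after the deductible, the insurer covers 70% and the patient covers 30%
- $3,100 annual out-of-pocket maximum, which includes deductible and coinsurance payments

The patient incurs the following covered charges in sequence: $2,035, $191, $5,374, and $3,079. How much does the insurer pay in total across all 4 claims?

$7,579

Claim 1 — $2,035: $723 to deductible, leaving $1,312; patient's 30% is $393.60. Cost to patient: $1,116.60. OOP to date $1,116.60. Plan pays $2,035 − $1,116.60 = $918.40.
Claim 2 — $191: deductible already satisfied, so patient's share is 30% × $191 = $57.30. Patient pays $57.30; OOP now $1,173.90. Plan pays $191 − $57.30 = $133.70.
Claim 3 — $5,374: deductible already satisfied, so patient's share is 30% × $5,374 = $1,612.20. Patient pays $1,612.20; OOP now $2,786.10. Insurer: $5,374 − $1,612.20 = $3,761.80.
Claim 4 — $3,079: 30% coinsurance on $3,079 = $923.70. OOP would hit $3,709.80 > $3,100, so the cap limits the patient to $3,100 − $2,786.10 = $313.90. Insurer: $3,079 − $313.90 = $2,765.10.
Insurer total = bills − patient's total = $10,679 − $3,100 = $7,579.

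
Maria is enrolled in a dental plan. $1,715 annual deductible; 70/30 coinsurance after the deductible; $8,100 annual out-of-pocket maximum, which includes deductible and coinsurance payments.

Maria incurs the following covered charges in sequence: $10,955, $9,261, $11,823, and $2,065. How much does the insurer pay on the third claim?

$10,988.30

Claim 1 ($10,955): deductible takes $1,715, $9,240 remains; coinsurance $9,240 × 30% = $2,772. Patient owes $4,487 (running OOP $4,487). Plan pays $10,955 − $4,487 = $6,468.
Claim 2 ($9,261): deductible already satisfied, so patient's share is 30% × $9,261 = $2,778.30. Patient owes $2,778.30 (running OOP $7,265.30). Insurer: $9,261 − $2,778.30 = $6,482.70.
Claim 3 ($11,823): 30% coinsurance on $11,823 = $3,546.90. OOP would hit $10,812.20 > $8,100, so the cap limits the patient to $8,100 − $7,265.30 = $834.70. Plan pays $11,823 − $834.70 = $10,988.30.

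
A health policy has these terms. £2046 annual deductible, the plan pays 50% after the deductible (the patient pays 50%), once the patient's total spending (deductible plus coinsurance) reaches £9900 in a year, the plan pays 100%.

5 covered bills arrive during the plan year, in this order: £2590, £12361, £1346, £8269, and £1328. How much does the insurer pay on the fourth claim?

Claim 1 (£2590): £2046 finishes the deductible; £544 goes to coinsurance; coinsurance £544 × 50% = £272. Patient owes £2318 (running OOP £2318). Plan pays £2590 − £2318 = £272.
Claim 2 (£12361): deductible already satisfied, so patient's share is 50% × £12361 = £6180.50. Patient owes £6180.50 (running OOP £8498.50). Insurer: £12361 − £6180.50 = £6180.50.
Claim 3 (£1346): 50% coinsurance on £1346 = £673. Patient owes £673 (running OOP £9171.50). Plan pays £1346 − £673 = £673.
Claim 4 (£8269): 50% coinsurance on £8269 = £4134.50. That would push OOP to £13306, over the £9900 cap, so patient pays £9900 − £9171.50 = £728.50. Plan pays £8269 − £728.50 = £7540.50.

£7540.50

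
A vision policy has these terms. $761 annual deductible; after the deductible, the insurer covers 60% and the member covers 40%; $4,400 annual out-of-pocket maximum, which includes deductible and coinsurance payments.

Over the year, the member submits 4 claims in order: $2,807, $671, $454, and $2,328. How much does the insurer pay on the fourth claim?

Bill 1, $2,807: $761 finishes the deductible; $2,046 goes to coinsurance; 40% of $2,046 = $818.40. Member pays $1,579.40; OOP now $1,579.40. Insurer: $2,807 − $1,579.40 = $1,227.60.
Bill 2, $671: 40% coinsurance on $671 = $268.40. Member pays $268.40; OOP now $1,847.80. Plan pays $671 − $268.40 = $402.60.
Bill 3, $454: deductible met; 40% of $454 = $181.60. Cost to member: $181.60. OOP to date $2,029.40. Insurer: $454 − $181.60 = $272.40.
Bill 4, $2,328: deductible met; 40% of $2,328 = $931.20. Member pays $931.20; OOP now $2,960.60. Insurer: $2,328 − $931.20 = $1,396.80.

$1,396.80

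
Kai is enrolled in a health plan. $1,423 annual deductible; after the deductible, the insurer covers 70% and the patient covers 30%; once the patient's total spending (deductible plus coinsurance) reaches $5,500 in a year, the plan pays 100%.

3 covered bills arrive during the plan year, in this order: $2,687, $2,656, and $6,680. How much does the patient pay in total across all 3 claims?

#1 ($2,687): deductible takes $1,423, $1,264 remains; coinsurance $1,264 × 30% = $379.20. Cost to patient: $1,802.20. OOP to date $1,802.20.
#2 ($2,656): 30% coinsurance on $2,656 = $796.80. Patient pays $796.80; OOP now $2,599.
#3 ($6,680): 30% coinsurance on $6,680 = $2,004. Patient pays $2,004; OOP now $4,603.
Total paid by the patient: $1,802.20 + $796.80 + $2,004 = $4,603.

$4,603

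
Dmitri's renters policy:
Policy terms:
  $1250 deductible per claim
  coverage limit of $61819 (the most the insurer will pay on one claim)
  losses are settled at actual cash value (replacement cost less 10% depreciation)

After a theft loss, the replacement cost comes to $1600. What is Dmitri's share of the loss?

$1410

Actual cash value after 10% depreciation: $1600 × 90% = $1440.
After the deductible, $1440 − $1250 = $190 remains.
That's under the $61819 cap, so the insurer reimburses the full $190.
The tenant bears the rest of the original loss: $1600 − $190 = $1410.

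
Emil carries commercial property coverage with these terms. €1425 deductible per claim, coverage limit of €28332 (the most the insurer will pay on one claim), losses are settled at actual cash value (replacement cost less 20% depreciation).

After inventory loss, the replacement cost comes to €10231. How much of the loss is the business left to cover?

€3471.20

Actual cash value after 20% depreciation: €10231 × 80% = €8184.80.
Subtract the deductible: €8184.80 − €1425 = €6759.80.
That's under the €28332 cap, so the insurer reimburses the full €6759.80.
Business's share is the uncovered remainder: €10231 − €6759.80 = €3471.20.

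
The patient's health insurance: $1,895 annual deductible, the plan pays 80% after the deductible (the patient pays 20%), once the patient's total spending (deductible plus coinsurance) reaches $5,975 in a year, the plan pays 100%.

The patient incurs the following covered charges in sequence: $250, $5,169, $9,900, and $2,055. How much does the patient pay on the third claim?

#1 ($250): all of it applies to the deductible. Patient pays $250; OOP now $250.
#2 ($5,169): $1,645 to deductible, leaving $3,524; patient's 20% is $704.80. Patient owes $2,349.80 (running OOP $2,599.80).
#3 ($9,900): deductible already satisfied, so patient's share is 20% × $9,900 = $1,980. Patient owes $1,980 (running OOP $4,579.80).

$1,980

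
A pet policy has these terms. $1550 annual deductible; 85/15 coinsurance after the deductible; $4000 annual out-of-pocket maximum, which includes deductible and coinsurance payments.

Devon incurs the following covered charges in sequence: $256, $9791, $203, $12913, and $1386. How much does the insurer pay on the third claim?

$172.55

#1 ($256): all of it applies to the deductible. Owner pays $256; OOP now $256. Plan pays $256 − $256 = $0.
#2 ($9791): $1294 to deductible, leaving $8497; 15% of $8497 = $1274.55. Owner pays $2568.55; OOP now $2824.55. Plan pays $9791 − $2568.55 = $7222.45.
#3 ($203): deductible met; 15% of $203 = $30.45. Owner pays $30.45; OOP now $2855. Insurer: $203 − $30.45 = $172.55.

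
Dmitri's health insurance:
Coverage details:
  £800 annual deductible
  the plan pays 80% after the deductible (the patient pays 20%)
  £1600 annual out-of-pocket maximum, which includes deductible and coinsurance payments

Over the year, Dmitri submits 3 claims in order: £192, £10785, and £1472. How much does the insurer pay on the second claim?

Claim 1 — £192: fully absorbed by the deductible. Patient owes £192 (running OOP £192). Insurer: £192 − £192 = £0.
Claim 2 — £10785: deductible takes £608, £10177 remains; coinsurance £10177 × 20% = £2035.40. Together that's £608 + £2035.40 = £2643.40. OOP would hit £2835.40 > £1600, so the cap limits the patient to £1600 − £192 = £1408. Plan pays £10785 − £1408 = £9377.

£9377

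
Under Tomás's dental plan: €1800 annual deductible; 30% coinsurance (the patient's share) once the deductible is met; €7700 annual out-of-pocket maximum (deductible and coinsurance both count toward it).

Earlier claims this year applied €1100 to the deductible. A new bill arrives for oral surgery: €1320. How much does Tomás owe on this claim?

€886

€1100 of the €1800 deductible is already met, leaving €700.
That leaves €1320 − €700 = €620 for coinsurance.
Patient's 30% share of €620 is €186.
That puts the patient's cost at €700 + €186 = €886 before any cap.
Total out-of-pocket so far would be €1100 + €886 = €1986, below the €7700 cap — no reduction.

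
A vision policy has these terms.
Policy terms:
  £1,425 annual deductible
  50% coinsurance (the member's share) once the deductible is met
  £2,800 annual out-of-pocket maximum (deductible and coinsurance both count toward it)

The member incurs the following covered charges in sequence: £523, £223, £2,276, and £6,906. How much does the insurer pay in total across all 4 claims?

£7,128

Bill 1, £523: entire amount goes to the deductible. Member pays £523; OOP now £523. Insurer: £523 − £523 = £0.
Bill 2, £223: fully absorbed by the deductible. Member pays £223; OOP now £746. Insurer: £223 − £223 = £0.
Bill 3, £2,276: £679 to deductible, leaving £1,597; coinsurance £1,597 × 50% = £798.50. Cost to member: £1,477.50. OOP to date £2,223.50. Plan pays £2,276 − £1,477.50 = £798.50.
Bill 4, £6,906: deductible met; 50% of £6,906 = £3,453. Adding that to £2,223.50 gives £5,676.50, past the £2,800 cap; member pays only £2,800 − £2,223.50 = £576.50. Insurer: £6,906 − £576.50 = £6,329.50.
Insurer total = bills − member's total = £9,928 − £2,800 = £7,128.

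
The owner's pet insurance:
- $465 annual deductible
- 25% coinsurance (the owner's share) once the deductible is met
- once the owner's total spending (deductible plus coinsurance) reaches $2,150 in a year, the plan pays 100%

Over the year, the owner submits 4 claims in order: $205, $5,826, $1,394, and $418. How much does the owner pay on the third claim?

Claim 1 ($205): all of it applies to the deductible. Owner owes $205 (running OOP $205).
Claim 2 ($5,826): deductible takes $260, $5,566 remains; owner's 25% is $1,391.50. Owner pays $1,651.50; OOP now $1,856.50.
Claim 3 ($1,394): deductible met; 25% of $1,394 = $348.50. OOP would hit $2,205 > $2,150, so the cap limits the owner to $2,150 − $1,856.50 = $293.50.

$293.50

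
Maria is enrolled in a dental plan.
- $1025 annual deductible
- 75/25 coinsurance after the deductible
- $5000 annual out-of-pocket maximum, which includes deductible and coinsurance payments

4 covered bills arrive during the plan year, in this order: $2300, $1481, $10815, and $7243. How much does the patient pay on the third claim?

$2703.75

Claim 1 ($2300): $1025 to deductible, leaving $1275; 25% of $1275 = $318.75. Patient pays $1343.75; OOP now $1343.75.
Claim 2 ($1481): deductible met; 25% of $1481 = $370.25. Patient owes $370.25 (running OOP $1714).
Claim 3 ($10815): deductible met; 25% of $10815 = $2703.75. Patient pays $2703.75; OOP now $4417.75.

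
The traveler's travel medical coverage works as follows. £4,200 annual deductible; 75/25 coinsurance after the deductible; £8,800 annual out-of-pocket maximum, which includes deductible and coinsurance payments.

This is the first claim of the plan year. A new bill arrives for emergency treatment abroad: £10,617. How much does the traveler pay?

The full £4,200 deductible is still open; £4,200 of this bill applies to it.
That leaves £10,617 − £4,200 = £6,417 for coinsurance.
25% of £6,417 = £1,604.25 falls to the traveler.
That puts the traveler's cost at £4,200 + £1,604.25 = £5,804.25 before any cap.
Total out-of-pocket so far would be £0 + £5,804.25 = £5,804.25, below the £8,800 cap — no reduction.

£5,804.25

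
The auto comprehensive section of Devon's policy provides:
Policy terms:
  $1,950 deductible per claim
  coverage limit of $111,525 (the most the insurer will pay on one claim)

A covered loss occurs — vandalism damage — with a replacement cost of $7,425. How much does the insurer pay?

Subtract the deductible: $7,425 − $1,950 = $5,475.
$5,475 is within the $111,525 limit, so the insurer pays $5,475.

$5,475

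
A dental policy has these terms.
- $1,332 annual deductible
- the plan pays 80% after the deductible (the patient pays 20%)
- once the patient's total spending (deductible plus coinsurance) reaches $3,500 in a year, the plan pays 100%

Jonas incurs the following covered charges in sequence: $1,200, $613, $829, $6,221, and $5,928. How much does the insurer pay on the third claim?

$663.20

Claim 1 ($1,200): fully absorbed by the deductible. Cost to patient: $1,200. OOP to date $1,200. Insurer: $1,200 − $1,200 = $0.
Claim 2 ($613): deductible takes $132, $481 remains; 20% of $481 = $96.20. Cost to patient: $228.20. OOP to date $1,428.20. Insurer: $613 − $228.20 = $384.80.
Claim 3 ($829): deductible met; 20% of $829 = $165.80. Patient pays $165.80; OOP now $1,594. Plan pays $829 − $165.80 = $663.20.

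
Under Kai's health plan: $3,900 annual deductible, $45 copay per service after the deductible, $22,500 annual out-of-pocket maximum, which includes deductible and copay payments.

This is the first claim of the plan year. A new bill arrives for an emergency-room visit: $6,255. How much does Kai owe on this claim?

$3,945

The full $3,900 deductible is still open; $3,900 of this bill applies to it.
After the $3,900 deductible portion, $6,255 − $3,900 = $2,355 is subject to the copay.
Copay on this service: $45.
That puts the patient's cost at $3,900 + $45 = $3,945 before any cap.
Cumulative spending $0 + $3,945 = $3,945 stays under the $22,500 maximum.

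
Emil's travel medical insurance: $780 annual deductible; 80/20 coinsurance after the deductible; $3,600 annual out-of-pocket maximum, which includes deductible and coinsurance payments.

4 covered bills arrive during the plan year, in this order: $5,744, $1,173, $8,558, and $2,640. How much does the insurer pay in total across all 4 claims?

$14,515

#1 ($5,744): deductible takes $780, $4,964 remains; 20% of $4,964 = $992.80. Cost to traveler: $1,772.80. OOP to date $1,772.80. Insurer: $5,744 − $1,772.80 = $3,971.20.
#2 ($1,173): deductible already satisfied, so traveler's share is 20% × $1,173 = $234.60. Traveler owes $234.60 (running OOP $2,007.40). Plan pays $1,173 − $234.60 = $938.40.
#3 ($8,558): deductible met; 20% of $8,558 = $1,711.60. Adding that to $2,007.40 gives $3,719, past the $3,600 cap; traveler pays only $3,600 − $2,007.40 = $1,592.60. Insurer: $8,558 − $1,592.60 = $6,965.40.
#4 ($2,640): deductible already satisfied, so traveler's share is 20% × $2,640 = $528. OOP would hit $4,128 > $3,600, so the cap limits the traveler to $3,600 − $3,600 = $0. Plan pays $2,640 − $0 = $2,640.
Insurer total: $3,971.20 + $938.40 + $6,965.40 + $2,640 = $14,515.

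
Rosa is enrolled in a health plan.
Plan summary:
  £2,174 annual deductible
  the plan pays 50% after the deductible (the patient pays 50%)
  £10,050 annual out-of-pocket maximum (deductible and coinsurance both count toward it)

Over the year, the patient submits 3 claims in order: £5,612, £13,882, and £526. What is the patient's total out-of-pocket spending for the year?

£10,050

#1 (£5,612): £2,174 to deductible, leaving £3,438; 50% of £3,438 = £1,719. Patient pays £3,893; OOP now £3,893.
#2 (£13,882): deductible already satisfied, so patient's share is 50% × £13,882 = £6,941. Adding that to £3,893 gives £10,834, past the £10,050 cap; patient pays only £10,050 − £3,893 = £6,157.
#3 (£526): 50% coinsurance on £526 = £263. OOP would hit £10,313 > £10,050, so the cap limits the patient to £10,050 − £10,050 = £0.
Summing the patient's payments: £3,893 + £6,157 + £0 = £10,050.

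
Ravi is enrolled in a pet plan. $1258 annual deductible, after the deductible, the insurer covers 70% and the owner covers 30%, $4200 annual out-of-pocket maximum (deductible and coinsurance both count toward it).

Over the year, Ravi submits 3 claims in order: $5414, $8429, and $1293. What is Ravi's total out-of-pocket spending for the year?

$4200

Claim 1 ($5414): deductible takes $1258, $4156 remains; 30% of $4156 = $1246.80. Cost to owner: $2504.80. OOP to date $2504.80.
Claim 2 ($8429): deductible already satisfied, so owner's share is 30% × $8429 = $2528.70. OOP would hit $5033.50 > $4200, so the cap limits the owner to $4200 − $2504.80 = $1695.20.
Claim 3 ($1293): deductible already satisfied, so owner's share is 30% × $1293 = $387.90. That would push OOP to $4587.90, over the $4200 cap, so owner pays $4200 − $4200 = $0.
Total paid by the owner: $2504.80 + $1695.20 + $0 = $4200.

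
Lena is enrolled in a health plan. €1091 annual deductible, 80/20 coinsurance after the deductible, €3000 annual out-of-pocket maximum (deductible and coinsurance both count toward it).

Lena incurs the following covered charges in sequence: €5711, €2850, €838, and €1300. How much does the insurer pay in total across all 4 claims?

Bill 1, €5711: €1091 to deductible, leaving €4620; coinsurance €4620 × 20% = €924. Patient owes €2015 (running OOP €2015). Insurer: €5711 − €2015 = €3696.
Bill 2, €2850: deductible already satisfied, so patient's share is 20% × €2850 = €570. Cost to patient: €570. OOP to date €2585. Insurer: €2850 − €570 = €2280.
Bill 3, €838: 20% coinsurance on €838 = €167.60. Patient owes €167.60 (running OOP €2752.60). Insurer: €838 − €167.60 = €670.40.
Bill 4, €1300: 20% coinsurance on €1300 = €260. That would push OOP to €3012.60, over the €3000 cap, so patient pays €3000 − €2752.60 = €247.40. Insurer: €1300 − €247.40 = €1052.60.
Insurer total = bills − patient's total = €10699 − €3000 = €7699.

€7699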